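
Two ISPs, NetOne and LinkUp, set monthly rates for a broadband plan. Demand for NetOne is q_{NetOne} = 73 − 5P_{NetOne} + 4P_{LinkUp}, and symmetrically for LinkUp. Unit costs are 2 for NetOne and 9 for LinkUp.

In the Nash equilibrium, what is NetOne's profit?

NetOne's profit: π = (P_{NetOne} − 2)(73 − 5P_{NetOne} + 4P_{LinkUp}).
∂π/∂P_{NetOne} = 83 − 10P_{NetOne} + 4P_{LinkUp} = 0 ⇒ P_{NetOne} = 8.3 + 0.4P_{LinkUp}.
Similarly P_{LinkUp} = 11.8 + 0.4P_{NetOne}.
Plugging P_{LinkUp} into NetOne's best response: P_{NetOne} = 8.3 + 0.4(11.8 + 0.4P_{NetOne}) ⇒ 0.84P_{NetOne} = 13.02, so P_{NetOne} = 15.5.
Then P_{LinkUp} = 11.8 + 0.4·15.5 = 18.
q_{NetOne} = 73 − 5·15.5 + 4·18 = 67.5.
Profit = (15.5 − 2)·67.5 = 911.25.

911.25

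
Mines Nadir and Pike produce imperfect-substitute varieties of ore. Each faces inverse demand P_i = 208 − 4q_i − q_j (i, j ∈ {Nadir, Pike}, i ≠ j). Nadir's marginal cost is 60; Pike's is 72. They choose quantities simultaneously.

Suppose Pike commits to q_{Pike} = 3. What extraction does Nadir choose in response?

18.125

Mine Nadir's profit: π = q_{Nadir}(208 − 4q_{Nadir} − q_{Pike}) − 60q_{Nadir}.
∂π/∂q_{Nadir} = 148 − 8q_{Nadir} − q_{Pike} = 0 ⇒ q_{Nadir} = 18.5 − 0.125q_{Pike}.
At q_{Pike} = 3: q_{Nadir} = 18.5 − 0.125·3 = 18.125.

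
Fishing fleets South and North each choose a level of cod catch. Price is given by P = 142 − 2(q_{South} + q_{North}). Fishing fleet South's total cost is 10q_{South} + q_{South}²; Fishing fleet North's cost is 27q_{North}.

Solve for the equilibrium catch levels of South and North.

Fishing fleet South's profit: π = q_{South}(142 − 2(q_{South} + q_{North})) − 10q_{South} − q_{South}².
∂π/∂q_{South} = 132 − 6q_{South} − 2q_{North} = 0, so q_{South} = 22 − (1/3)q_{North}.
For North: ∂π/∂q_{North} = 115 − 4q_{North} − 2q_{South} = 0 ⇒ q_{North} = 28.75 − 0.5q_{South}.
Plugging q_{North} into South's best response: q_{South} = 22 − (1/3)(28.75 − 0.5q_{South}) ⇒ (5/6)q_{South} = 149/12, so q_{South} = 14.9.
Then q_{North} = 28.75 − 0.5·14.9 = 21.3.

14.9, 21.3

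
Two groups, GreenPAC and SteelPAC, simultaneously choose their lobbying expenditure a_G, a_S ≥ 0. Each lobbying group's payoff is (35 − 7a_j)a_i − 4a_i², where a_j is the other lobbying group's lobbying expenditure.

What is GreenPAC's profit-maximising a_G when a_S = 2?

GreenPAC's payoff is (35 − 7a_S)a_G − 4a_G².
∂π/∂a_G = 35 − 7a_S − 8a_G = 0, so a_G = 4.375 − 0.875a_S.
At a_S = 2: a_G = 4.375 − 0.875·2 = 2.625.

2.625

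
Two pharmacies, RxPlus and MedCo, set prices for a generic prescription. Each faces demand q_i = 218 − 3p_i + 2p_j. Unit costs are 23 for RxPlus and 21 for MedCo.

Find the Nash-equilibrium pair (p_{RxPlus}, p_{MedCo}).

71.375, 70.625

RxPlus's profit: π = (p_{RxPlus} − 23)(218 − 3p_{RxPlus} + 2p_{MedCo}).
∂π/∂p_{RxPlus} = 287 − 6p_{RxPlus} + 2p_{MedCo} = 0 ⇒ p_{RxPlus} = 287/6 + (1/3)p_{MedCo}.
Similarly p_{MedCo} = 281/6 + (1/3)p_{RxPlus}.
Substituting the second reaction function into the first: p_{RxPlus} = 287/6 + (1/3)(281/6 + (1/3)p_{RxPlus}), which gives (8/9)p_{RxPlus} = 571/9 ⇒ p_{RxPlus} = 71.375.
Then p_{MedCo} = 281/6 + (1/3)·71.375 = 70.625.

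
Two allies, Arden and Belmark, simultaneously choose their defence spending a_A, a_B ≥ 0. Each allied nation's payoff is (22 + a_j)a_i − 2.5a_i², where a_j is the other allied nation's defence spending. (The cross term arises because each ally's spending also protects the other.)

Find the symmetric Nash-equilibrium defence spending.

Arden's payoff is (22 + a_B)a_A − 2.5a_A².
∂π/∂a_A = 22 + a_B − 5a_A = 0, so a_A = 4.4 + 0.2a_B.
By symmetry a_B = a_A; substituting into the reaction function, 0.8a_A = 4.4 and a_A = 5.5.

5.5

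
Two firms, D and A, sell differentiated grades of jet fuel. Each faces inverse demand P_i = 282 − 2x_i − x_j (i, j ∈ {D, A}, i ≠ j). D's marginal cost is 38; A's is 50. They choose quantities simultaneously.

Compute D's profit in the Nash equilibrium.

4920.32

Firm D's profit: π = x_D(282 − 2x_D − x_A) − 38x_D.
∂π/∂x_D = 244 − 4x_D − x_A = 0 ⇒ x_D = 61 − 0.25x_A.
Similarly x_A = 58 − 0.25x_D.
Substituting the second reaction function into the first: x_D = 61 − 0.25(58 − 0.25x_D), which gives 0.9375x_D = 46.5 ⇒ x_D = 49.6.
Then x_A = 58 − 0.25·49.6 = 45.6.
P_D = 282 − 2·49.6 − 45.6 = 137.2.
Profit = (137.2 − 38)·49.6 = 4920.32.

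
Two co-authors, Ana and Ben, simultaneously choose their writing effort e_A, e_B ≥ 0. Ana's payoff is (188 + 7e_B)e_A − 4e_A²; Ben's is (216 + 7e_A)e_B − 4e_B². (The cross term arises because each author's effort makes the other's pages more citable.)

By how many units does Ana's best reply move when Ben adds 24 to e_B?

21

Expanding Ana's payoff: 188e_A + 7e_Be_A − 4e_A².
∂π/∂e_A = 188 + 7e_B − 8e_A = 0, so e_A = 23.5 + 0.875e_B.
The reaction-function slope is 0.875, so a 24-unit rise in e_B moves e_A by 0.875 × 24 = 21. Ana's best response rises — the actions are strategic complements.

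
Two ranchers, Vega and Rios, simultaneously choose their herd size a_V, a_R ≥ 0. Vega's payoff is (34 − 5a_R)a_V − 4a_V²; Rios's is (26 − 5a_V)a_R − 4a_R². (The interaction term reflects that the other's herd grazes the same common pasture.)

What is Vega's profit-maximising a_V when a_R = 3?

2.375

Expanding Vega's payoff: 34a_V − 5a_Ra_V − 4a_V².
∂π/∂a_V = 34 − 5a_R − 8a_V = 0, so a_V = 4.25 − 0.625a_R.
At a_R = 3: a_V = 4.25 − 0.625·3 = 2.375.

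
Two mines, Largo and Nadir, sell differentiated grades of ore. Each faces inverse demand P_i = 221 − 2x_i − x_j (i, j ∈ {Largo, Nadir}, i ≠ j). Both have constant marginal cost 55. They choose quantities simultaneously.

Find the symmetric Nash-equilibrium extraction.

Mine Largo's profit: π = x_{Largo}(221 − 2x_{Largo} − x_{Nadir}) − 55x_{Largo}.
∂π/∂x_{Largo} = 166 − 4x_{Largo} − x_{Nadir} = 0 ⇒ x_{Largo} = 41.5 − 0.25x_{Nadir}.
By symmetry x_{Nadir} = x_{Largo}; substituting into the reaction function, 1.25x_{Largo} = 41.5 and x_{Largo} = 33.2.

33.2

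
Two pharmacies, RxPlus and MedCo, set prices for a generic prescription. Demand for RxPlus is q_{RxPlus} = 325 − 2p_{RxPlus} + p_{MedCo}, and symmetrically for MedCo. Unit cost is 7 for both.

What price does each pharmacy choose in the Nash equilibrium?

RxPlus's profit: π = (p_{RxPlus} − 7)(325 − 2p_{RxPlus} + p_{MedCo}).
∂π/∂p_{RxPlus} = 339 − 4p_{RxPlus} + p_{MedCo} = 0 ⇒ p_{RxPlus} = 84.75 + 0.25p_{MedCo}.
The game is symmetric, so in equilibrium p_{MedCo} = p_{RxPlus}: the reaction function gives 0.75p_{RxPlus} = 84.75, hence p_{RxPlus} = 113.

113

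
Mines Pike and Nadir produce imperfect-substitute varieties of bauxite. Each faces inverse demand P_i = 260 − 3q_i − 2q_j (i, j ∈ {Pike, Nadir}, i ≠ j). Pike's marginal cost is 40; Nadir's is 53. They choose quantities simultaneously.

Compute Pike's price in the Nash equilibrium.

124.9375

Mine Pike's profit: π = q_{Pike}(260 − 3q_{Pike} − 2q_{Nadir}) − 40q_{Pike}.
∂π/∂q_{Pike} = 220 − 6q_{Pike} − 2q_{Nadir} = 0 ⇒ q_{Pike} = 110/3 − (1/3)q_{Nadir}.
Similarly q_{Nadir} = 34.5 − (1/3)q_{Pike}.
Solving the two reaction functions simultaneously: (1 − (−1/3)(−1/3))q_{Pike} = 110/3 − (1/3)·34.5, so (8/9)q_{Pike} = 151/6 and q_{Pike} = 28.3125.
Then q_{Nadir} = 34.5 − (1/3)·28.3125 = 25.0625.
P_{Pike} = 260 − 3·28.3125 − 2·25.0625 = 124.9375.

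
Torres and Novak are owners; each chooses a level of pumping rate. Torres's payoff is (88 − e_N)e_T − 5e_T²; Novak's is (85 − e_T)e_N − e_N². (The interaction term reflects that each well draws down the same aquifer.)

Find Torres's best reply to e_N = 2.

Expanding Torres's payoff: 88e_T − e_Ne_T − 5e_T².
∂π/∂e_T = 88 − e_N − 10e_T = 0, so e_T = 8.8 − 0.1e_N.
At e_N = 2: e_T = 8.8 − 0.1·2 = 8.6.

8.6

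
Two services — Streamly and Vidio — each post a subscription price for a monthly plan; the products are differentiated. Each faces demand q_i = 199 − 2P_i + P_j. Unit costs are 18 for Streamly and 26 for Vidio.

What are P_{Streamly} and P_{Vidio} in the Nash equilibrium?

Streamly's profit: π = (P_{Streamly} − 18)(199 − 2P_{Streamly} + P_{Vidio}).
∂π/∂P_{Streamly} = 235 − 4P_{Streamly} + P_{Vidio} = 0 ⇒ P_{Streamly} = 58.75 + 0.25P_{Vidio}.
Similarly P_{Vidio} = 62.75 + 0.25P_{Streamly}.
Solving the two reaction functions simultaneously: (1 − (0.25)(0.25))P_{Streamly} = 58.75 + 0.25·62.75, so 0.9375P_{Streamly} = 74.4375 and P_{Streamly} = 79.4.
Then P_{Vidio} = 62.75 + 0.25·79.4 = 82.6.

79.4, 82.6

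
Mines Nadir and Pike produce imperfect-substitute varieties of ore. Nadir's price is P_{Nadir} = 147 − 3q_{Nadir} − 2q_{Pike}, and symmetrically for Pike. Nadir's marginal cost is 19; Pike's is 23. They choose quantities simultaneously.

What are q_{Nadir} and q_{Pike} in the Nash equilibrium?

Mine Nadir's profit: π = q_{Nadir}(147 − 3q_{Nadir} − 2q_{Pike}) − 19q_{Nadir}.
∂π/∂q_{Nadir} = 128 − 6q_{Nadir} − 2q_{Pike} = 0 ⇒ q_{Nadir} = 64/3 − (1/3)q_{Pike}.
Similarly q_{Pike} = 62/3 − (1/3)q_{Nadir}.
Plugging q_{Pike} into Nadir's best response: q_{Nadir} = 64/3 − (1/3)(62/3 − (1/3)q_{Nadir}) ⇒ (8/9)q_{Nadir} = 130/9, so q_{Nadir} = 16.25.
Then q_{Pike} = 62/3 − (1/3)·16.25 = 15.25.

16.25, 15.25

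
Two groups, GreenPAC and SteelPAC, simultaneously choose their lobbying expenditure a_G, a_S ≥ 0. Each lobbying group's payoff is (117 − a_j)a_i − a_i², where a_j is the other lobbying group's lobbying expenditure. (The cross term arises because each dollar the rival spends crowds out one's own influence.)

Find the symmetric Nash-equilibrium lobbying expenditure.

39

GreenPAC's payoff is (117 − a_S)a_G − a_G².
∂π/∂a_G = 117 − a_S − 2a_G = 0, so a_G = 58.5 − 0.5a_S.
The game is symmetric, so in equilibrium a_S = a_G: the reaction function gives 1.5a_G = 58.5, hence a_G = 39.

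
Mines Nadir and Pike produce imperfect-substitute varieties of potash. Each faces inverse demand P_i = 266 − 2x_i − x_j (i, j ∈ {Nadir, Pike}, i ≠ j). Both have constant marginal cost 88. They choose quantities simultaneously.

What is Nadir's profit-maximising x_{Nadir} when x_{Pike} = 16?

40.5

Mine Nadir's profit: π = x_{Nadir}(266 − 2x_{Nadir} − x_{Pike}) − 88x_{Nadir}.
∂π/∂x_{Nadir} = 178 − 4x_{Nadir} − x_{Pike} = 0 ⇒ x_{Nadir} = 44.5 − 0.25x_{Pike}.
At x_{Pike} = 16: x_{Nadir} = 44.5 − 0.25·16 = 40.5.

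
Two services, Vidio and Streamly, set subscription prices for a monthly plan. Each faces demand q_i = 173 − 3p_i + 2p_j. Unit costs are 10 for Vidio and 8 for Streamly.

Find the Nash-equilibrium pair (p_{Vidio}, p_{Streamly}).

Vidio's profit: π = (p_{Vidio} − 10)(173 − 3p_{Vidio} + 2p_{Streamly}).
∂π/∂p_{Vidio} = 203 − 6p_{Vidio} + 2p_{Streamly} = 0 ⇒ p_{Vidio} = 203/6 + (1/3)p_{Streamly}.
Similarly p_{Streamly} = 197/6 + (1/3)p_{Vidio}.
Solving the two reaction functions simultaneously: (1 − (1/3)(1/3))p_{Vidio} = 203/6 + (1/3)·(197/6), so (8/9)p_{Vidio} = 403/9 and p_{Vidio} = 50.375.
Then p_{Streamly} = 197/6 + (1/3)·50.375 = 49.625.

50.375, 49.625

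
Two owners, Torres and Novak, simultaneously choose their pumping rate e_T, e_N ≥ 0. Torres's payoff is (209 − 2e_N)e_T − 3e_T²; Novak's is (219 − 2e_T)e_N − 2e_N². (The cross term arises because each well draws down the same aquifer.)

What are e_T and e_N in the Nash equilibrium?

Expanding Torres's payoff: 209e_T − 2e_Ne_T − 3e_T².
∂π/∂e_T = 209 − 2e_N − 6e_T = 0, so e_T = 209/6 − (1/3)e_N.
Likewise for Novak: e_N = 54.75 − 0.5e_T.
Substituting the second reaction function into the first: e_T = 209/6 − (1/3)(54.75 − 0.5e_T), which gives (5/6)e_T = 199/12 ⇒ e_T = 19.9.
Then e_N = 54.75 − 0.5·19.9 = 44.8.

19.9, 44.8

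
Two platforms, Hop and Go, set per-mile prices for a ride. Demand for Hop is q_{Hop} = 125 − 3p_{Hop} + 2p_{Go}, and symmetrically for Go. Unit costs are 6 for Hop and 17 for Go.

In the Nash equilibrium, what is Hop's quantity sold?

Hop's profit: π = (p_{Hop} − 6)(125 − 3p_{Hop} + 2p_{Go}).
∂π/∂p_{Hop} = 143 − 6p_{Hop} + 2p_{Go} = 0 ⇒ p_{Hop} = 143/6 + (1/3)p_{Go}.
Similarly p_{Go} = 88/3 + (1/3)p_{Hop}.
Solving the two reaction functions simultaneously: (1 − (1/3)(1/3))p_{Hop} = 143/6 + (1/3)·(88/3), so (8/9)p_{Hop} = 605/18 and p_{Hop} = 37.8125.
Then p_{Go} = 88/3 + (1/3)·37.8125 = 41.9375.
q_{Hop} = 125 − 3·37.8125 + 2·41.9375 = 95.4375.

95.4375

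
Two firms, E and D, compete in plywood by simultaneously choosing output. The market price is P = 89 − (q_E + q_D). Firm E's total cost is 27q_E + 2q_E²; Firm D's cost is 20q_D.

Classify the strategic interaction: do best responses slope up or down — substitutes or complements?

Firm E's profit: π = q_E(89 − (q_E + q_D)) − 27q_E − 2q_E².
∂π/∂q_E = 62 − 6q_E − q_D = 0, so q_E = 31/3 − (1/6)q_D.
The best-response slope dq_E/dq_D = −1/6 < 0: the reaction function is downward-sloping, so the choices are strategic substitutes.

strategic substitutes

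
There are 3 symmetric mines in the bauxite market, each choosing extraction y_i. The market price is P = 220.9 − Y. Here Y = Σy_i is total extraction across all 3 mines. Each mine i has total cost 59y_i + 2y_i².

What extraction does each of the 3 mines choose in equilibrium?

A representative mine's profit is π_i = y_i(220.9 − Y) − 59y_i − 2y_i², with Y = y_i + Σ_{j≠i} y_j.
First-order condition: 161.9 − 6y_i − Σ_{j≠i} y_j = 0.
In a symmetric equilibrium every mine chooses the same y, so Σ_{j≠i} y_j = 2y. The condition becomes 161.9 − 8y = 0, giving y = 161.9/8 = 20.2375.

20.2375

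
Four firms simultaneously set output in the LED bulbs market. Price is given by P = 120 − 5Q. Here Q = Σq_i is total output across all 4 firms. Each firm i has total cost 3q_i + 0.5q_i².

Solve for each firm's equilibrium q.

A representative firm's profit is π_i = q_i(120 − 5Q) − 3q_i − 0.5q_i², with Q = q_i + Σ_{j≠i} q_j.
First-order condition: 117 − 11q_i − 5Σ_{j≠i} q_j = 0.
Imposing symmetry (q_j = q for all j) turns Σ_{j≠i} q_j into 3q, so 117 = 26q and q = 4.5.

4.5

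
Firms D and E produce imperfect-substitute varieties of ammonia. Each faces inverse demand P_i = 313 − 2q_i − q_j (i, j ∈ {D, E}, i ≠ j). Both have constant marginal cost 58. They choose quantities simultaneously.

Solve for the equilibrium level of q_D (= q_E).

51

Firm D's profit: π = q_D(313 − 2q_D − q_E) − 58q_D.
∂π/∂q_D = 255 − 4q_D − q_E = 0 ⇒ q_D = 63.75 − 0.25q_E.
By symmetry q_E = q_D; substituting into the reaction function, 1.25q_D = 63.75 and q_D = 51.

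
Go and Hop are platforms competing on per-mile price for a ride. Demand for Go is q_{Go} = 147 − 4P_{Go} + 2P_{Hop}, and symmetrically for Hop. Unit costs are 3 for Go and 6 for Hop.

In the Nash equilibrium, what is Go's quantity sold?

Go's profit: π = (P_{Go} − 3)(147 − 4P_{Go} + 2P_{Hop}).
∂π/∂P_{Go} = 159 − 8P_{Go} + 2P_{Hop} = 0 ⇒ P_{Go} = 19.875 + 0.25P_{Hop}.
Similarly P_{Hop} = 21.375 + 0.25P_{Go}.
Substituting the second reaction function into the first: P_{Go} = 19.875 + 0.25(21.375 + 0.25P_{Go}), which gives 0.9375P_{Go} = 807/32 ⇒ P_{Go} = 26.9.
Then P_{Hop} = 21.375 + 0.25·26.9 = 28.1.
q_{Go} = 147 − 4·26.9 + 2·28.1 = 95.6.

95.6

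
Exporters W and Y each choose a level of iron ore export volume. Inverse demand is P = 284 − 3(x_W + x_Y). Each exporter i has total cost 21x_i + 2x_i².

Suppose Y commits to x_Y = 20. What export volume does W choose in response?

20.3

Exporter W's profit: π = x_W(284 − 3(x_W + x_Y)) − 21x_W − 2x_W².
∂π/∂x_W = 263 − 10x_W − 3x_Y = 0, so x_W = 26.3 − 0.3x_Y.
At x_Y = 20: x_W = 26.3 − 0.3·20 = 20.3.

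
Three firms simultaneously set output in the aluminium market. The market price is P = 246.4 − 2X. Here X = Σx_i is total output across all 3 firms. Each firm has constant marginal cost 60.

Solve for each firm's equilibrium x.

A representative firm's profit is π_i = x_i(246.4 − 2X) − 60x_i, with X = x_i + Σ_{j≠i} x_j.
First-order condition: 186.4 − 4x_i − 2Σ_{j≠i} x_j = 0.
With identical firms, set every x_j = x: then 186.4 − 4x − 4x = 0, i.e. x = 186.4/8 = 23.3.

23.3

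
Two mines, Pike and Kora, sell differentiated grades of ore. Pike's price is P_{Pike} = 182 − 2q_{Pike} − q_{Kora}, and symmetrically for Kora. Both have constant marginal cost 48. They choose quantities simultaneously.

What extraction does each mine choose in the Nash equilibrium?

Mine Pike's profit: π = q_{Pike}(182 − 2q_{Pike} − q_{Kora}) − 48q_{Pike}.
∂π/∂q_{Pike} = 134 − 4q_{Pike} − q_{Kora} = 0 ⇒ q_{Pike} = 33.5 − 0.25q_{Kora}.
By symmetry q_{Kora} = q_{Pike}; substituting into the reaction function, 1.25q_{Pike} = 33.5 and q_{Pike} = 26.8.

26.8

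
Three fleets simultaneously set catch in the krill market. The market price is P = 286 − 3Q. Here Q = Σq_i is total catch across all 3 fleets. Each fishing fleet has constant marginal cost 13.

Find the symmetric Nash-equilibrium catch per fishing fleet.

A representative fishing fleet's profit is π_i = q_i(286 − 3Q) − 13q_i, with Q = q_i + Σ_{j≠i} q_j.
First-order condition: 273 − 6q_i − 3Σ_{j≠i} q_j = 0.
With identical fishing fleets, set every q_j = q: then 273 − 6q − 6q = 0, i.e. q = 273/12 = 22.75.

22.75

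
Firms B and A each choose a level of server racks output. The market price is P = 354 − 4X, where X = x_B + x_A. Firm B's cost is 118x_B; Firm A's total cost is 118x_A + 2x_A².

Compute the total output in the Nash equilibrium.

35.4

Firm B's profit: π = x_B(354 − 4(x_B + x_A)) − 118x_B.
∂π/∂x_B = 236 − 8x_B − 4x_A = 0, so x_B = 29.5 − 0.5x_A.
For A: ∂π/∂x_A = 236 − 12x_A − 4x_B = 0 ⇒ x_A = 59/3 − (1/3)x_B.
Plugging x_A into B's best response: x_B = 29.5 − 0.5(59/3 − (1/3)x_B) ⇒ (5/6)x_B = 59/3, so x_B = 23.6.
Then x_A = 59/3 − (1/3)·23.6 = 11.8.
Total output: 23.6 + 11.8 = 35.4.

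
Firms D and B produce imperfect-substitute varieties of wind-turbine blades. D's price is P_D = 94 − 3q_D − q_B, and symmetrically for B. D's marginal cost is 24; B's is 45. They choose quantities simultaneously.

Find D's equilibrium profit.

337.08

Firm D's profit: π = q_D(94 − 3q_D − q_B) − 24q_D.
∂π/∂q_D = 70 − 6q_D − q_B = 0 ⇒ q_D = 35/3 − (1/6)q_B.
Similarly q_B = 49/6 − (1/6)q_D.
Plugging q_B into D's best response: q_D = 35/3 − (1/6)(49/6 − (1/6)q_D) ⇒ (35/36)q_D = 371/36, so q_D = 10.6.
Then q_B = 49/6 − (1/6)·10.6 = 6.4.
P_D = 94 − 3·10.6 − 6.4 = 55.8.
Profit = (55.8 − 24)·10.6 = 337.08.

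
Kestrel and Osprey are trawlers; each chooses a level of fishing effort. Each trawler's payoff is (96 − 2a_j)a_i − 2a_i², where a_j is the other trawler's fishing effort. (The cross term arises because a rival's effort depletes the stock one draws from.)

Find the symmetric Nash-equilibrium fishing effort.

Kestrel's payoff is (96 − 2a_O)a_K − 2a_K².
∂π/∂a_K = 96 − 2a_O − 4a_K = 0, so a_K = 24 − 0.5a_O.
By symmetry a_O = a_K; substituting into the reaction function, 1.5a_K = 24 and a_K = 16.

16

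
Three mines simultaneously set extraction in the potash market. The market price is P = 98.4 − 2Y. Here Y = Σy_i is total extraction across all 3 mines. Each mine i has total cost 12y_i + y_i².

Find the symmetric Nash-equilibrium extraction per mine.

A representative mine's profit is π_i = y_i(98.4 − 2Y) − 12y_i − y_i², with Y = y_i + Σ_{j≠i} y_j.
First-order condition: 86.4 − 6y_i − 2Σ_{j≠i} y_j = 0.
In a symmetric equilibrium every mine chooses the same y, so Σ_{j≠i} y_j = 2y. The condition becomes 86.4 − 10y = 0, giving y = 86.4/10 = 8.64.

8.64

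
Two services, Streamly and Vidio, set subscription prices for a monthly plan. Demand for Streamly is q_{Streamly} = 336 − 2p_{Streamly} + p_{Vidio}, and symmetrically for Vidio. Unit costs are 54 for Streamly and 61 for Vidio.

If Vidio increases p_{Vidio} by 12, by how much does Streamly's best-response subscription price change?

3

Streamly's profit: π = (p_{Streamly} − 54)(336 − 2p_{Streamly} + p_{Vidio}).
∂π/∂p_{Streamly} = 444 − 4p_{Streamly} + p_{Vidio} = 0 ⇒ p_{Streamly} = 111 + 0.25p_{Vidio}.
The reaction-function slope is 0.25, so a 12-unit rise in p_{Vidio} moves p_{Streamly} by 0.25 × 12 = 3. Streamly's best response rises — the actions are strategic complements.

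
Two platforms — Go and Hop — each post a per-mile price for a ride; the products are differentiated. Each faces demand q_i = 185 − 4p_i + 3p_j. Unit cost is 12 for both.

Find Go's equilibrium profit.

4788.64

Go's profit: π = (p_{Go} − 12)(185 − 4p_{Go} + 3p_{Hop}).
∂π/∂p_{Go} = 233 − 8p_{Go} + 3p_{Hop} = 0 ⇒ p_{Go} = 29.125 + 0.375p_{Hop}.
By symmetry p_{Hop} = p_{Go}; substituting into the reaction function, 0.625p_{Go} = 29.125 and p_{Go} = 46.6.
q_{Go} = 185 − 4·46.6 + 3·46.6 = 138.4.
Profit = (46.6 − 12)·138.4 = 4788.64.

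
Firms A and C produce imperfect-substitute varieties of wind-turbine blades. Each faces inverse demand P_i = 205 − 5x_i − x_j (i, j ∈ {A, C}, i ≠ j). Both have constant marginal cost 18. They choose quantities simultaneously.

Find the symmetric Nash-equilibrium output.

17

Firm A's profit: π = x_A(205 − 5x_A − x_C) − 18x_A.
∂π/∂x_A = 187 − 10x_A − x_C = 0 ⇒ x_A = 18.7 − 0.1x_C.
Setting x_A = x_C in the reaction function: x_A = 18.7 − 0.1x_A, so x_A = 18.7 / 1.1 = 17.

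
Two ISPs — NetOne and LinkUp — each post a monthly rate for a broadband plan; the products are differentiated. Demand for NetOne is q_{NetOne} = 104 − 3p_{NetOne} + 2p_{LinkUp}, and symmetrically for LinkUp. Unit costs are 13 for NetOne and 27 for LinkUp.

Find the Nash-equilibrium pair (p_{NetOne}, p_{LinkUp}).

38.375, 43.625

NetOne's profit: π = (p_{NetOne} − 13)(104 − 3p_{NetOne} + 2p_{LinkUp}).
∂π/∂p_{NetOne} = 143 − 6p_{NetOne} + 2p_{LinkUp} = 0 ⇒ p_{NetOne} = 143/6 + (1/3)p_{LinkUp}.
Similarly p_{LinkUp} = 185/6 + (1/3)p_{NetOne}.
Solving the two reaction functions simultaneously: (1 − (1/3)(1/3))p_{NetOne} = 143/6 + (1/3)·(185/6), so (8/9)p_{NetOne} = 307/9 and p_{NetOne} = 38.375.
Then p_{LinkUp} = 185/6 + (1/3)·38.375 = 43.625.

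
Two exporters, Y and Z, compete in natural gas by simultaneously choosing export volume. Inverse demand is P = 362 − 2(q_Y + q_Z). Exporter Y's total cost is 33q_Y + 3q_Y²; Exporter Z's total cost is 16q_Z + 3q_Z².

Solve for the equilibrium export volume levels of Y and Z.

27.0625, 29.1875

Exporter Y's profit: π = q_Y(362 − 2(q_Y + q_Z)) − 33q_Y − 3q_Y².
∂π/∂q_Y = 329 − 10q_Y − 2q_Z = 0, so q_Y = 32.9 − 0.2q_Z.
By the same steps for Z: q_Z = 34.6 − 0.2q_Y.
Substituting the second reaction function into the first: q_Y = 32.9 − 0.2(34.6 − 0.2q_Y), which gives 0.96q_Y = 25.98 ⇒ q_Y = 27.0625.
Then q_Z = 34.6 − 0.2·27.0625 = 29.1875.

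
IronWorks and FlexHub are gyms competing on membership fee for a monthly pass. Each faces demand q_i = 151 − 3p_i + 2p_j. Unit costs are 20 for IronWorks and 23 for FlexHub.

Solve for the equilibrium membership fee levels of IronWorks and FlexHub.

IronWorks's profit: π = (p_{IronWorks} − 20)(151 − 3p_{IronWorks} + 2p_{FlexHub}).
∂π/∂p_{IronWorks} = 211 − 6p_{IronWorks} + 2p_{FlexHub} = 0 ⇒ p_{IronWorks} = 211/6 + (1/3)p_{FlexHub}.
Similarly p_{FlexHub} = 110/3 + (1/3)p_{IronWorks}.
Plugging p_{FlexHub} into IronWorks's best response: p_{IronWorks} = 211/6 + (1/3)(110/3 + (1/3)p_{IronWorks}) ⇒ (8/9)p_{IronWorks} = 853/18, so p_{IronWorks} = 53.3125.
Then p_{FlexHub} = 110/3 + (1/3)·53.3125 = 54.4375.

53.3125, 54.4375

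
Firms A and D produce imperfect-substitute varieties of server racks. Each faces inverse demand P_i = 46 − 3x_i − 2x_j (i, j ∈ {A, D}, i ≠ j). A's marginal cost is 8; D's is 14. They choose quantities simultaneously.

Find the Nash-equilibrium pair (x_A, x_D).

Firm A's profit: π = x_A(46 − 3x_A − 2x_D) − 8x_A.
∂π/∂x_A = 38 − 6x_A − 2x_D = 0 ⇒ x_A = 19/3 − (1/3)x_D.
Similarly x_D = 16/3 − (1/3)x_A.
Solving the two reaction functions simultaneously: (1 − (−1/3)(−1/3))x_A = 19/3 − (1/3)·(16/3), so (8/9)x_A = 41/9 and x_A = 5.125.
Then x_D = 16/3 − (1/3)·5.125 = 3.625.

5.125, 3.625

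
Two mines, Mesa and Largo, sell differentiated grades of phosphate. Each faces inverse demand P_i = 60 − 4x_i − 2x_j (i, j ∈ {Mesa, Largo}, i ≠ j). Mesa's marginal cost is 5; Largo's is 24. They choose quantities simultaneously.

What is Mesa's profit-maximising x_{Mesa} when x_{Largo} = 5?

Mine Mesa's profit: π = x_{Mesa}(60 − 4x_{Mesa} − 2x_{Largo}) − 5x_{Mesa}.
∂π/∂x_{Mesa} = 55 − 8x_{Mesa} − 2x_{Largo} = 0 ⇒ x_{Mesa} = 6.875 − 0.25x_{Largo}.
At x_{Largo} = 5: x_{Mesa} = 6.875 − 0.25·5 = 5.625.

5.625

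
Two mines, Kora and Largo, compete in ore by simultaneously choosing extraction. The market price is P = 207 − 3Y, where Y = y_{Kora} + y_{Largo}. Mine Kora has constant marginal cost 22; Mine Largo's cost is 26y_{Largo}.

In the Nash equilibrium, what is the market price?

Mine Kora's profit: π = y_{Kora}(207 − 3(y_{Kora} + y_{Largo})) − 22y_{Kora}.
∂π/∂y_{Kora} = 185 − 6y_{Kora} − 3y_{Largo} = 0, so y_{Kora} = 185/6 − 0.5y_{Largo}.
By the same steps for Largo: y_{Largo} = 181/6 − 0.5y_{Kora}.
Plugging y_{Largo} into Kora's best response: y_{Kora} = 185/6 − 0.5(181/6 − 0.5y_{Kora}) ⇒ 0.75y_{Kora} = 15.75, so y_{Kora} = 21.
Then y_{Largo} = 181/6 − 0.5·21 = 59/3.
Equilibrium price: P = 207 − 3·(122/3) = 85.

85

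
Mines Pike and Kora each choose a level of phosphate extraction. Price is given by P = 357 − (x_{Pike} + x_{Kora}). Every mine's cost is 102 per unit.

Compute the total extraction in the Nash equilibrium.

170

Mine Pike's profit: π = x_{Pike}(357 − (x_{Pike} + x_{Kora})) − 102x_{Pike}.
∂π/∂x_{Pike} = 255 − 2x_{Pike} − x_{Kora} = 0, so x_{Pike} = 127.5 − 0.5x_{Kora}.
The game is symmetric, so in equilibrium x_{Kora} = x_{Pike}: the reaction function gives 1.5x_{Pike} = 127.5, hence x_{Pike} = 85.
Total extraction: 85 + 85 = 170.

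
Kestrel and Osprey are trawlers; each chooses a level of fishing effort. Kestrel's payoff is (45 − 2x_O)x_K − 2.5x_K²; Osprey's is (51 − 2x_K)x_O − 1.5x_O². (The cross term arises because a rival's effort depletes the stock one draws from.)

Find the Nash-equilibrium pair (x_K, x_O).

Expanding Kestrel's payoff: 45x_K − 2x_Ox_K − 2.5x_K².
∂π/∂x_K = 45 − 2x_O − 5x_K = 0, so x_K = 9 − 0.4x_O.
Likewise for Osprey: x_O = 17 − (2/3)x_K.
Plugging x_O into Kestrel's best response: x_K = 9 − 0.4(17 − (2/3)x_K) ⇒ (11/15)x_K = 2.2, so x_K = 3.
Then x_O = 17 − (2/3)·3 = 15.

3, 15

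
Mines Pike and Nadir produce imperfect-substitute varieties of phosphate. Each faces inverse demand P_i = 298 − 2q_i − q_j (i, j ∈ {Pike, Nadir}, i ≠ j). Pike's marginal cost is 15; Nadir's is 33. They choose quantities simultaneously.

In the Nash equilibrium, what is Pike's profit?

6681.68

Mine Pike's profit: π = q_{Pike}(298 − 2q_{Pike} − q_{Nadir}) − 15q_{Pike}.
∂π/∂q_{Pike} = 283 − 4q_{Pike} − q_{Nadir} = 0 ⇒ q_{Pike} = 70.75 − 0.25q_{Nadir}.
Similarly q_{Nadir} = 66.25 − 0.25q_{Pike}.
Substituting the second reaction function into the first: q_{Pike} = 70.75 − 0.25(66.25 − 0.25q_{Pike}), which gives 0.9375q_{Pike} = 54.1875 ⇒ q_{Pike} = 57.8.
Then q_{Nadir} = 66.25 − 0.25·57.8 = 51.8.
P_{Pike} = 298 − 2·57.8 − 51.8 = 130.6.
Profit = (130.6 − 15)·57.8 = 6681.68.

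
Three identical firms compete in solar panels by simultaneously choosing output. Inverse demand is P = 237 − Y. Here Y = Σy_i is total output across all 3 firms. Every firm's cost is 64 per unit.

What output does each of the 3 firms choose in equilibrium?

43.25

A representative firm's profit is π_i = y_i(237 − Y) − 64y_i, with Y = y_i + Σ_{j≠i} y_j.
First-order condition: 173 − 2y_i − Σ_{j≠i} y_j = 0.
Imposing symmetry (y_j = y for all j) turns Σ_{j≠i} y_j into 2y, so 173 = 4y and y = 43.25.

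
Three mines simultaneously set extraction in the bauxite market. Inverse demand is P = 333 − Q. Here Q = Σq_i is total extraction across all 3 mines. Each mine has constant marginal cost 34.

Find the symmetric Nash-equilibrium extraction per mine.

74.75

A representative mine's profit is π_i = q_i(333 − Q) − 34q_i, with Q = q_i + Σ_{j≠i} q_j.
First-order condition: 299 − 2q_i − Σ_{j≠i} q_j = 0.
With identical mines, set every q_j = q: then 299 − 2q − 2q = 0, i.e. q = 299/4 = 74.75.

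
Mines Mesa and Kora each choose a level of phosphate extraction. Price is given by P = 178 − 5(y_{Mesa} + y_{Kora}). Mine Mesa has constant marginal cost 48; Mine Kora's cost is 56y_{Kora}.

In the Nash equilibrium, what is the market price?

Mine Mesa's profit: π = y_{Mesa}(178 − 5(y_{Mesa} + y_{Kora})) − 48y_{Mesa}.
∂π/∂y_{Mesa} = 130 − 10y_{Mesa} − 5y_{Kora} = 0, so y_{Mesa} = 13 − 0.5y_{Kora}.
By the same steps for Kora: y_{Kora} = 12.2 − 0.5y_{Mesa}.
Substituting the second reaction function into the first: y_{Mesa} = 13 − 0.5(12.2 − 0.5y_{Mesa}), which gives 0.75y_{Mesa} = 6.9 ⇒ y_{Mesa} = 9.2.
Then y_{Kora} = 12.2 − 0.5·9.2 = 7.6.
Equilibrium price: P = 178 − 5·16.8 = 94.

94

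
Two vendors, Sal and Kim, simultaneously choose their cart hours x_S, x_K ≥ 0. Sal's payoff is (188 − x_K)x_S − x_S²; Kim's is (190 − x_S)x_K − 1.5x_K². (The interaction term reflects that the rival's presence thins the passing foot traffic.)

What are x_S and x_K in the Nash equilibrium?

74.8, 38.4

Expanding Sal's payoff: 188x_S − x_Kx_S − x_S².
∂π/∂x_S = 188 − x_K − 2x_S = 0, so x_S = 94 − 0.5x_K.
Likewise for Kim: x_K = 190/3 − (1/3)x_S.
Plugging x_K into Sal's best response: x_S = 94 − 0.5(190/3 − (1/3)x_S) ⇒ (5/6)x_S = 187/3, so x_S = 74.8.
Then x_K = 190/3 − (1/3)·74.8 = 38.4.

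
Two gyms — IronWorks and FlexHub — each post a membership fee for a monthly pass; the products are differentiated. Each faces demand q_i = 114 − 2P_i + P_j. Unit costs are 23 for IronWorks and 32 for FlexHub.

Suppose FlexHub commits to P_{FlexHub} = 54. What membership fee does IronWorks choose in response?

53.5

IronWorks's profit: π = (P_{IronWorks} − 23)(114 − 2P_{IronWorks} + P_{FlexHub}).
∂π/∂P_{IronWorks} = 160 − 4P_{IronWorks} + P_{FlexHub} = 0 ⇒ P_{IronWorks} = 40 + 0.25P_{FlexHub}.
At P_{FlexHub} = 54: P_{IronWorks} = 40 + 0.25·54 = 53.5.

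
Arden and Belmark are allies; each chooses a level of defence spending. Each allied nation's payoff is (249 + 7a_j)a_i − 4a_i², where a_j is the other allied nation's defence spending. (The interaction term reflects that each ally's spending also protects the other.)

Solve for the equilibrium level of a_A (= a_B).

Arden's payoff is (249 + 7a_B)a_A − 4a_A².
∂π/∂a_A = 249 + 7a_B − 8a_A = 0, so a_A = 31.125 + 0.875a_B.
Setting a_A = a_B in the reaction function: a_A = 31.125 + 0.875a_A, so a_A = 31.125 / 0.125 = 249.

249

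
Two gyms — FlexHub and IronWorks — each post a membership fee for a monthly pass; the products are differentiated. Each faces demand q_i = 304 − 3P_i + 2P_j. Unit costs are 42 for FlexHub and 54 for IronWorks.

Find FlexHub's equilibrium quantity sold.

203.25

FlexHub's profit: π = (P_{FlexHub} − 42)(304 − 3P_{FlexHub} + 2P_{IronWorks}).
∂π/∂P_{FlexHub} = 430 − 6P_{FlexHub} + 2P_{IronWorks} = 0 ⇒ P_{FlexHub} = 215/3 + (1/3)P_{IronWorks}.
Similarly P_{IronWorks} = 233/3 + (1/3)P_{FlexHub}.
Solving the two reaction functions simultaneously: (1 − (1/3)(1/3))P_{FlexHub} = 215/3 + (1/3)·(233/3), so (8/9)P_{FlexHub} = 878/9 and P_{FlexHub} = 109.75.
Then P_{IronWorks} = 233/3 + (1/3)·109.75 = 114.25.
q_{FlexHub} = 304 − 3·109.75 + 2·114.25 = 203.25.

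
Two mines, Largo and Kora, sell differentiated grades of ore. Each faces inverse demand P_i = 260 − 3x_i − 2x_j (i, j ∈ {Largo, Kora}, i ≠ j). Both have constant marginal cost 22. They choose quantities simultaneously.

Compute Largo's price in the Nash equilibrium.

111.25

Mine Largo's profit: π = x_{Largo}(260 − 3x_{Largo} − 2x_{Kora}) − 22x_{Largo}.
∂π/∂x_{Largo} = 238 − 6x_{Largo} − 2x_{Kora} = 0 ⇒ x_{Largo} = 119/3 − (1/3)x_{Kora}.
Setting x_{Largo} = x_{Kora} in the reaction function: x_{Largo} = 119/3 − (1/3)x_{Largo}, so x_{Largo} = (119/3) / (4/3) = 29.75.
P_{Largo} = 260 − 3·29.75 − 2·29.75 = 111.25.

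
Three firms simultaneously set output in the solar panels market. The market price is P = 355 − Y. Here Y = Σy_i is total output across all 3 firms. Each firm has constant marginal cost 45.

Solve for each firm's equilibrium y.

77.5

A representative firm's profit is π_i = y_i(355 − Y) − 45y_i, with Y = y_i + Σ_{j≠i} y_j.
First-order condition: 310 − 2y_i − Σ_{j≠i} y_j = 0.
In a symmetric equilibrium every firm chooses the same y, so Σ_{j≠i} y_j = 2y. The condition becomes 310 − 4y = 0, giving y = 310/4 = 77.5.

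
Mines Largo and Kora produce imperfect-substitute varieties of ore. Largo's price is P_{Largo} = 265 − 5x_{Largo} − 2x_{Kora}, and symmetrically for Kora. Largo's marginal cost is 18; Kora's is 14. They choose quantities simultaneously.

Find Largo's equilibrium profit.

Mine Largo's profit: π = x_{Largo}(265 − 5x_{Largo} − 2x_{Kora}) − 18x_{Largo}.
∂π/∂x_{Largo} = 247 − 10x_{Largo} − 2x_{Kora} = 0 ⇒ x_{Largo} = 24.7 − 0.2x_{Kora}.
Similarly x_{Kora} = 25.1 − 0.2x_{Largo}.
Plugging x_{Kora} into Largo's best response: x_{Largo} = 24.7 − 0.2(25.1 − 0.2x_{Largo}) ⇒ 0.96x_{Largo} = 19.68, so x_{Largo} = 20.5.
Then x_{Kora} = 25.1 − 0.2·20.5 = 21.
P_{Largo} = 265 − 5·20.5 − 2·21 = 120.5.
Profit = (120.5 − 18)·20.5 = 2101.25.

2101.25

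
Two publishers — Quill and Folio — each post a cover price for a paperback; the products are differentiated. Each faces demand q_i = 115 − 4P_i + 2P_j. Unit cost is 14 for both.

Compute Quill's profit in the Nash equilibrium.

Quill's profit: π = (P_{Quill} − 14)(115 − 4P_{Quill} + 2P_{Folio}).
∂π/∂P_{Quill} = 171 − 8P_{Quill} + 2P_{Folio} = 0 ⇒ P_{Quill} = 21.375 + 0.25P_{Folio}.
By symmetry P_{Folio} = P_{Quill}; substituting into the reaction function, 0.75P_{Quill} = 21.375 and P_{Quill} = 28.5.
q_{Quill} = 115 − 4·28.5 + 2·28.5 = 58.
Profit = (28.5 − 14)·58 = 841.

841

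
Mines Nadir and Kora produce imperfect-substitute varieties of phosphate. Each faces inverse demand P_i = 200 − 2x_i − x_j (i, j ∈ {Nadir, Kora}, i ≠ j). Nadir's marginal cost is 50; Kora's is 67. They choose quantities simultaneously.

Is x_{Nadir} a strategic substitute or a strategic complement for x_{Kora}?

strategic substitutes

Mine Nadir's profit: π = x_{Nadir}(200 − 2x_{Nadir} − x_{Kora}) − 50x_{Nadir}.
∂π/∂x_{Nadir} = 150 − 4x_{Nadir} − x_{Kora} = 0 ⇒ x_{Nadir} = 37.5 − 0.25x_{Kora}.
The best-response slope dx_{Nadir}/dx_{Kora} = −0.25 < 0: the reaction function is downward-sloping, so the choices are strategic substitutes.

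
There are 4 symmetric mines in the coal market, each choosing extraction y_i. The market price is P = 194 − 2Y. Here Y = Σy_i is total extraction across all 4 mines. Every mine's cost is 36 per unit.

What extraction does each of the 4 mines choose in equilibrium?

A representative mine's profit is π_i = y_i(194 − 2Y) − 36y_i, with Y = y_i + Σ_{j≠i} y_j.
First-order condition: 158 − 4y_i − 2Σ_{j≠i} y_j = 0.
Imposing symmetry (y_j = y for all j) turns Σ_{j≠i} y_j into 3y, so 158 = 10y and y = 15.8.

15.8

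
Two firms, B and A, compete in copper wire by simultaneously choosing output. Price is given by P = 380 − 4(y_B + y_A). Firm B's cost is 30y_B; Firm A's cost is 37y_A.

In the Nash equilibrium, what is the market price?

149

Firm B's profit: π = y_B(380 − 4(y_B + y_A)) − 30y_B.
∂π/∂y_B = 350 − 8y_B − 4y_A = 0, so y_B = 43.75 − 0.5y_A.
By the same steps for A: y_A = 42.875 − 0.5y_B.
Substituting the second reaction function into the first: y_B = 43.75 − 0.5(42.875 − 0.5y_B), which gives 0.75y_B = 22.3125 ⇒ y_B = 29.75.
Then y_A = 42.875 − 0.5·29.75 = 28.
Equilibrium price: P = 380 − 4·57.75 = 149.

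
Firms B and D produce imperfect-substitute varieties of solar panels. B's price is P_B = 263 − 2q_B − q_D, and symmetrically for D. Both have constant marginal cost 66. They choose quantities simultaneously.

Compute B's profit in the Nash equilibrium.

3104.72

Firm B's profit: π = q_B(263 − 2q_B − q_D) − 66q_B.
∂π/∂q_B = 197 − 4q_B − q_D = 0 ⇒ q_B = 49.25 − 0.25q_D.
Setting q_B = q_D in the reaction function: q_B = 49.25 − 0.25q_B, so q_B = 49.25 / 1.25 = 39.4.
P_B = 263 − 2·39.4 − 39.4 = 144.8.
Profit = (144.8 − 66)·39.4 = 3104.72.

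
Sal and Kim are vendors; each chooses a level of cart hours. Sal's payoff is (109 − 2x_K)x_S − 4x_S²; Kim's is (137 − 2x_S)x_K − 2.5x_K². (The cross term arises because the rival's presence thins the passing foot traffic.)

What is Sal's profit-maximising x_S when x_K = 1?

Expanding Sal's payoff: 109x_S − 2x_Kx_S − 4x_S².
∂π/∂x_S = 109 − 2x_K − 8x_S = 0, so x_S = 13.625 − 0.25x_K.
At x_K = 1: x_S = 13.625 − 0.25·1 = 13.375.

13.375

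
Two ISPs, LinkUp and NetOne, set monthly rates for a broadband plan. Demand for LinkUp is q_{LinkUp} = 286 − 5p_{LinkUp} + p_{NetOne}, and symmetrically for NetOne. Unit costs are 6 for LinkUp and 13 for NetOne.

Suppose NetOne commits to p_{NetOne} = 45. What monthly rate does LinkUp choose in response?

LinkUp's profit: π = (p_{LinkUp} − 6)(286 − 5p_{LinkUp} + p_{NetOne}).
∂π/∂p_{LinkUp} = 316 − 10p_{LinkUp} + p_{NetOne} = 0 ⇒ p_{LinkUp} = 31.6 + 0.1p_{NetOne}.
At p_{NetOne} = 45: p_{LinkUp} = 31.6 + 0.1·45 = 36.1.

36.1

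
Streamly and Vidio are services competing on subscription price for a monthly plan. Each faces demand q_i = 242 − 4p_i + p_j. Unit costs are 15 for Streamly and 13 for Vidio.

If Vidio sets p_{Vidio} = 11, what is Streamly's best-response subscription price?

Streamly's profit: π = (p_{Streamly} − 15)(242 − 4p_{Streamly} + p_{Vidio}).
∂π/∂p_{Streamly} = 302 − 8p_{Streamly} + p_{Vidio} = 0 ⇒ p_{Streamly} = 37.75 + 0.125p_{Vidio}.
At p_{Vidio} = 11: p_{Streamly} = 37.75 + 0.125·11 = 39.125.

39.125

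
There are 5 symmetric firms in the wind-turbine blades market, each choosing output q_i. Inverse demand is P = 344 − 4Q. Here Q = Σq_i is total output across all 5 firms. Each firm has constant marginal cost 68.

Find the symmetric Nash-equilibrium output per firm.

A representative firm's profit is π_i = q_i(344 − 4Q) − 68q_i, with Q = q_i + Σ_{j≠i} q_j.
First-order condition: 276 − 8q_i − 4Σ_{j≠i} q_j = 0.
Imposing symmetry (q_j = q for all j) turns Σ_{j≠i} q_j into 4q, so 276 = 24q and q = 11.5.

11.5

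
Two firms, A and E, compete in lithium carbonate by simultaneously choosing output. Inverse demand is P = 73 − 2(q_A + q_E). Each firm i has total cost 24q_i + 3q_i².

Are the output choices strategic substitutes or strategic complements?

Firm A's profit: π = q_A(73 − 2(q_A + q_E)) − 24q_A − 3q_A².
∂π/∂q_A = 49 − 10q_A − 2q_E = 0, so q_A = 4.9 − 0.2q_E.
The best-response slope dq_A/dq_E = −0.2 < 0: the reaction function is downward-sloping, so the choices are strategic substitutes.

strategic substitutes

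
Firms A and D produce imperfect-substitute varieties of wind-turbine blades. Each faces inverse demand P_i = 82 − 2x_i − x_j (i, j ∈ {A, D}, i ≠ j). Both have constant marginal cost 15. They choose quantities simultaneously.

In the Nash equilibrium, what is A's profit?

359.12

Firm A's profit: π = x_A(82 − 2x_A − x_D) − 15x_A.
∂π/∂x_A = 67 − 4x_A − x_D = 0 ⇒ x_A = 16.75 − 0.25x_D.
The game is symmetric, so in equilibrium x_D = x_A: the reaction function gives 1.25x_A = 16.75, hence x_A = 13.4.
P_A = 82 − 2·13.4 − 13.4 = 41.8.
Profit = (41.8 − 15)·13.4 = 359.12.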